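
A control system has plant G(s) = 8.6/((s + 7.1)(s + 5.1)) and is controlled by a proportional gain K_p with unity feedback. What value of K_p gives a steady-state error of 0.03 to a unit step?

For a type-0 loop with proportional control, e_ss = 1/(1 + K_p·G(0)).
G(0) = 0.2375. Require 1/(1 + K_p·0.2375) = 0.03, so 1 + 0.2375·K_p = 33.33.
K_p = (33.33 − 1)/0.2375 = 136.

K_p = 136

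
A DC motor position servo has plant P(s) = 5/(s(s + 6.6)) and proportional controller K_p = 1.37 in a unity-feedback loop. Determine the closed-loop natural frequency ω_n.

ω_n = 2.62 rad/s

With unity feedback the closed-loop characteristic equation is s² + 6.6s + 1.37·5 = s² + 6.6s + 6.85 = 0.
Matching s² + 2ζω_n s + ω_n²: ω_n = √6.85 = 2.617 rad/s and 2ζω_n = 6.6, so ζ = 6.6/(2·2.617) = 1.26.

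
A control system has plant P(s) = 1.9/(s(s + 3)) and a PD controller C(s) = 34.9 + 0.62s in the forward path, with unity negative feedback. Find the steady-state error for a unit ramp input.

0.0452

The loop has one pole at the origin (type 1). Velocity error constant K_v = lim_{s→0} s·C(s)P(s) = 34.9·1.9/3 = 22.1.
Steady-state error to a unit ramp: e_ss = 1/K_v = 0.0452.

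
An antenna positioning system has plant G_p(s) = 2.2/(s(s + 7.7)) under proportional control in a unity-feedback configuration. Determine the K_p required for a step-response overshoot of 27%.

From %OS = 100·exp(−πζ/√(1−ζ²)) = 27%, ζ = −ln(0.27)/√(π²+ln²(0.27)) = 0.3847.
Characteristic equation s² + 7.7s + 2.2K_p = 0 gives ζ = 7.7/(2√(2.2K_p)).
Setting ζ = 0.3847: √(2.2K_p) = 7.7/(2·0.3847) = 10.01, so K_p = 100.2/2.2 = 45.5.

K_p = 45.5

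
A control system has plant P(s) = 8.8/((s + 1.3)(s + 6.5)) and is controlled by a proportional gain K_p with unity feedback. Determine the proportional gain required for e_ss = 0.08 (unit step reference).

For a type-0 loop with proportional control, e_ss = 1/(1 + K_p·P(0)).
P(0) = 1.041. Require 1/(1 + K_p·1.041) = 0.08, so 1 + 1.041·K_p = 12.5.
K_p = (12.5 − 1)/1.041 = 11.

K_p = 11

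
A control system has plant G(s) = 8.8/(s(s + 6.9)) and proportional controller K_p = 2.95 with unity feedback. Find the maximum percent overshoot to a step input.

Closed-loop characteristic equation: s² + 6.9s + 25.96 = 0, so ω_n = 5.095 rad/s and ζ = 6.9/(2·5.095) = 0.6771.
%OS = 100·exp(−πζ/√(1−ζ²)) = 100·exp(−π·0.6771/√0.5415) = 5.55%.

5.55%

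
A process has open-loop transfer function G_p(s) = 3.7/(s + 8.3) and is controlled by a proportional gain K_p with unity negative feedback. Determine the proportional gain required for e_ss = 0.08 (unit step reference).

Steady-state error for a unit step on this type-0 loop is 1/(1 + K_p·G_p(0)).
G_p(0) = 0.4458. Require 1/(1 + K_p·0.4458) = 0.08, so 1 + 0.4458·K_p = 12.5.
K_p = (12.5 − 1)/0.4458 = 25.8.

K_p = 25.8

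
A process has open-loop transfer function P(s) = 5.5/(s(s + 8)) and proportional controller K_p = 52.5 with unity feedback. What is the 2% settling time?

T_s ≈ 1 s

The closed-loop denominator s² + 8s + 288.8 gives ω_n = √288.8 = 16.99 and ζ = 8/(2ω_n) = 0.2354.
2% settling time T_s ≈ 4/(ζω_n) = 4/4 = 1 s.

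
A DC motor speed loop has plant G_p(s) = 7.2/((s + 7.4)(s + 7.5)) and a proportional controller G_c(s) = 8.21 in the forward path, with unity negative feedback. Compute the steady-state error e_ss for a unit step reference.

0.484

The loop is type 0. Static position error constant K_pos = G_c(0)·G_p(0) = 8.21·0.1297 = 1.065.
Steady-state error to a unit step: e_ss = 1/(1+K_pos) = 1/2.065 = 0.484.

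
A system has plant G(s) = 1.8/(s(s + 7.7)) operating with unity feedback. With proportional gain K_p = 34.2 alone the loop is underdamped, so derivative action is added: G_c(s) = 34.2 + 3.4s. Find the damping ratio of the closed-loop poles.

Forward path: (34.2 + 3.4s)·1.8/(s(s+7.7)). The closed-loop characteristic equation is s² + (7.7 + 1.8·3.4)s + 1.8·34.2 = 0.
That is s² + 13.82s + 61.56 = 0, so ω_n = 7.846 rad/s and ζ = 13.82/(2·7.846) = 0.8807.

ζ = 0.881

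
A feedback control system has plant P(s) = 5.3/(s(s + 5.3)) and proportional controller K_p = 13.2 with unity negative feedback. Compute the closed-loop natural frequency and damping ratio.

ω_n = 8.36 rad/s, ζ = 0.317

With unity feedback the closed-loop characteristic equation is s² + 5.3s + 13.2·5.3 = s² + 5.3s + 69.96 = 0.
So ω_n² = 69.96 ⇒ ω_n = 8.364 rad/s, and ζ = 5.3/(2ω_n) = 0.317.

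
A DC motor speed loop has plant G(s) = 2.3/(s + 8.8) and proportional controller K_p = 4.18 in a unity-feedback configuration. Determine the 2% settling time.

Closed-loop transfer function: T(s) = K_p·G(s)/(1 + K_p·G(s)) = 9.614/(s + 8.8 + 9.614) = 9.614/(s + 18.41).
Time constant τ = 1/18.41 = 0.05431 s, so the 2% settling time is about 4τ = 0.217 s.

T_s ≈ 0.217 s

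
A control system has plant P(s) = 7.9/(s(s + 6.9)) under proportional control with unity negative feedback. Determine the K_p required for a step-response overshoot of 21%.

K_p = 7.61

From %OS = 100·exp(−πζ/√(1−ζ²)) = 21%, ζ = −ln(0.21)/√(π²+ln²(0.21)) = 0.4449.
Characteristic equation s² + 6.9s + 7.9K_p = 0 gives ζ = 6.9/(2√(7.9K_p)).
Setting ζ = 0.4449: √(7.9K_p) = 6.9/(2·0.4449) = 7.755, so K_p = 60.13/7.9 = 7.61.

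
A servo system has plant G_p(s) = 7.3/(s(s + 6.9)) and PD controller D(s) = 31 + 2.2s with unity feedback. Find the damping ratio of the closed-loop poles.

ζ = 0.763

Forward path: (31 + 2.2s)·7.3/(s(s+6.9)). The closed-loop characteristic equation is s² + (6.9 + 7.3·2.2)s + 7.3·31 = 0.
That is s² + 22.96s + 226.3 = 0, so ω_n = 15.04 rad/s and ζ = 22.96/(2·15.04) = 0.7631.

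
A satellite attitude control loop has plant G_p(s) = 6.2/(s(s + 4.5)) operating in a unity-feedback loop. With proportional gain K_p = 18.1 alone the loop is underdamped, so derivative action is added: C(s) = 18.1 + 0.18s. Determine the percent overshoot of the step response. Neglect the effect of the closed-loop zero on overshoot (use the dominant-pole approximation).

42.2%

Forward path: (18.1 + 0.18s)·6.2/(s(s+4.5)). The closed-loop characteristic equation is s² + (4.5 + 6.2·0.18)s + 6.2·18.1 = 0.
That is s² + 5.616s + 112.2 = 0, so ω_n = 10.59 rad/s and ζ = 5.616/(2·10.59) = 0.2651.
%OS = 100·exp(−πζ/√(1−ζ²)) = 42.2%.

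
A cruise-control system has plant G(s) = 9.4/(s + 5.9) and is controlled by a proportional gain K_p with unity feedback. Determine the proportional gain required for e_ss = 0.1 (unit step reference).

The loop is type 0, so e_ss(step) = 1/(1 + K_pos) with K_pos = K_p·G(0).
G(0) = 1.593. Require 1/(1 + K_p·1.593) = 0.1, so 1 + 1.593·K_p = 10.
K_p = (10 − 1)/1.593 = 5.65.

K_p = 5.65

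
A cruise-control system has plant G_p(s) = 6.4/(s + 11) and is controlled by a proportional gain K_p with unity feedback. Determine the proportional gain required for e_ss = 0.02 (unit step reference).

K_p = 84.2

Steady-state error for a unit step on this type-0 loop is 1/(1 + K_p·G_p(0)).
G_p(0) = 0.5818. Require 1/(1 + K_p·0.5818) = 0.02, so 1 + 0.5818·K_p = 50.
K_p = (50 − 1)/0.5818 = 84.2.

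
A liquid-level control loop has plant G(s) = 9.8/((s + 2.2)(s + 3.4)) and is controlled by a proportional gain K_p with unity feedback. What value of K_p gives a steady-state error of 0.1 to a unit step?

The loop is type 0, so e_ss(step) = 1/(1 + K_pos) with K_pos = K_p·G(0).
G(0) = 1.31. Require 1/(1 + K_p·1.31) = 0.1, so 1 + 1.31·K_p = 10.
K_p = (10 − 1)/1.31 = 6.87.

K_p = 6.87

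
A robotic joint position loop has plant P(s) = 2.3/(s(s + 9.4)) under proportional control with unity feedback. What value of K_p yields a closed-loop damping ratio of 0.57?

Closed-loop characteristic equation: s² + 9.4s + K_p·2.3 = 0.
So ω_n = √(2.3K_p) and 2ζω_n = 9.4, giving ζ = 9.4/(2√(2.3K_p)).
Setting ζ = 0.57: √(2.3K_p) = 9.4/(2·0.57) = 8.246, so K_p = 67.99/2.3 = 29.6.

K_p = 29.6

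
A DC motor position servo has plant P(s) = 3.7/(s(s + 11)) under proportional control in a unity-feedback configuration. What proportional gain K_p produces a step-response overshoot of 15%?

From %OS = 100·exp(−πζ/√(1−ζ²)) = 15%, ζ = −ln(0.15)/√(π²+ln²(0.15)) = 0.5169.
Characteristic equation s² + 11s + 3.7K_p = 0 gives ζ = 11/(2√(3.7K_p)).
Setting ζ = 0.5169: √(3.7K_p) = 11/(2·0.5169) = 10.64, so K_p = 113.2/3.7 = 30.6.

K_p = 30.6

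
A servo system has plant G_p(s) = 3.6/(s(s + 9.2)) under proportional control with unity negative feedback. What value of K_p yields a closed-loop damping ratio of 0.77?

Closed-loop characteristic equation: s² + 9.2s + K_p·3.6 = 0.
So ω_n = √(3.6K_p) and 2ζω_n = 9.2, giving ζ = 9.2/(2√(3.6K_p)).
Setting ζ = 0.77: √(3.6K_p) = 9.2/(2·0.77) = 5.974, so K_p = 35.69/3.6 = 9.91.

K_p = 9.91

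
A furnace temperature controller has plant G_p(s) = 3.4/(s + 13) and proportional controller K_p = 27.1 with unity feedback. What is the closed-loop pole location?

s = -105.1

Closed-loop transfer function: T(s) = K_p·G_p(s)/(1 + K_p·G_p(s)) = 92.14/(s + 13 + 92.14) = 92.14/(s + 105.1).
The closed-loop pole is at s = −105.1.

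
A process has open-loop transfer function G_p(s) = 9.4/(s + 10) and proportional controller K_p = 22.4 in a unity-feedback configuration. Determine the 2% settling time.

T_s ≈ 0.0181 s

Closed-loop transfer function: T(s) = K_p·G_p(s)/(1 + K_p·G_p(s)) = 210.6/(s + 10 + 210.6) = 210.6/(s + 220.6).
Time constant τ = 1/220.6 = 0.004534 s, so the 2% settling time is about 4τ = 0.0181 s.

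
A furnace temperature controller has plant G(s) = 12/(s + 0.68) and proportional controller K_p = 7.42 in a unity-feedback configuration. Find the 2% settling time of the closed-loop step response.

Closed-loop transfer function: T(s) = K_p·G(s)/(1 + K_p·G(s)) = 89.04/(s + 0.68 + 89.04) = 89.04/(s + 89.72).
Time constant τ = 1/89.72 = 0.01115 s, so the 2% settling time is about 4τ = 0.0446 s.

T_s ≈ 0.0446 s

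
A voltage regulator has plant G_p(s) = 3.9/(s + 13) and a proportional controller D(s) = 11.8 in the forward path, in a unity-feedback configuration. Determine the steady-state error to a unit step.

The loop is type 0. Static position error constant K_pos = D(0)·G_p(0) = 11.8·0.3 = 3.54.
Steady-state error to a unit step: e_ss = 1/(1+K_pos) = 1/4.54 = 0.22.

0.22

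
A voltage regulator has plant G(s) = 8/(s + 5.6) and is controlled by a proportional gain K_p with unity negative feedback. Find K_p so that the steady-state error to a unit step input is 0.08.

K_p = 8.05

The loop is type 0, so e_ss(step) = 1/(1 + K_pos) with K_pos = K_p·G(0).
G(0) = 1.429. Require 1/(1 + K_p·1.429) = 0.08, so 1 + 1.429·K_p = 12.5.
K_p = (12.5 − 1)/1.429 = 8.05.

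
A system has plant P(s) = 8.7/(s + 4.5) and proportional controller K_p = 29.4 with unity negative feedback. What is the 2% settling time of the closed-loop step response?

T_s ≈ 0.0154 s

Closed-loop transfer function: T(s) = K_p·P(s)/(1 + K_p·P(s)) = 255.8/(s + 4.5 + 255.8) = 255.8/(s + 260.3).
Time constant τ = 1/260.3 = 0.003842 s, so the 2% settling time is about 4τ = 0.0154 s.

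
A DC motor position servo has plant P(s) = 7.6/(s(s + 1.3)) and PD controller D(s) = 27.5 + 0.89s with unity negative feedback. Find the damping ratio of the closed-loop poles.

Forward path: (27.5 + 0.89s)·7.6/(s(s+1.3)). The closed-loop characteristic equation is s² + (1.3 + 7.6·0.89)s + 7.6·27.5 = 0.
That is s² + 8.064s + 209 = 0, so ω_n = 14.46 rad/s and ζ = 8.064/(2·14.46) = 0.2789.

ζ = 0.279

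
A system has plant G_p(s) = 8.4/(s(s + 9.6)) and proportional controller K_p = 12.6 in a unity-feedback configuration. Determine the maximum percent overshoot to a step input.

Closed-loop characteristic equation: s² + 9.6s + 105.8 = 0, so ω_n = 10.29 rad/s and ζ = 9.6/(2·10.29) = 0.4666.
%OS = 100·exp(−πζ/√(1−ζ²)) = 100·exp(−π·0.4666/√0.7823) = 19.1%.

19.1%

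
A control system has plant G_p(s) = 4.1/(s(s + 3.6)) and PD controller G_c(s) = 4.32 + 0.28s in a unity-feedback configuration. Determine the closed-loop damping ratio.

ζ = 0.564

Forward path: (4.32 + 0.28s)·4.1/(s(s+3.6)). The closed-loop characteristic equation is s² + (3.6 + 4.1·0.28)s + 4.1·4.32 = 0.
That is s² + 4.748s + 17.71 = 0, so ω_n = 4.209 rad/s and ζ = 4.748/(2·4.209) = 0.5641.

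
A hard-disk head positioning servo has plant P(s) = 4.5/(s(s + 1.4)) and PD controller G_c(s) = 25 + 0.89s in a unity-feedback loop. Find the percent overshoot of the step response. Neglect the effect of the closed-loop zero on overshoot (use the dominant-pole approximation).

Forward path: (25 + 0.89s)·4.5/(s(s+1.4)). The closed-loop characteristic equation is s² + (1.4 + 4.5·0.89)s + 4.5·25 = 0.
That is s² + 5.405s + 112.5 = 0, so ω_n = 10.61 rad/s and ζ = 5.405/(2·10.61) = 0.2548.
%OS = 100·exp(−πζ/√(1−ζ²)) = 43.7%.

43.7%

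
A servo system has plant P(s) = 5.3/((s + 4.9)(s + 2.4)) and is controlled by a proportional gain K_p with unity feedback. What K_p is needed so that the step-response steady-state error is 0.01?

K_p = 220

Steady-state error for a unit step on this type-0 loop is 1/(1 + K_p·P(0)).
P(0) = 0.4507. Require 1/(1 + K_p·0.4507) = 0.01, so 1 + 0.4507·K_p = 100.
K_p = (100 − 1)/0.4507 = 220.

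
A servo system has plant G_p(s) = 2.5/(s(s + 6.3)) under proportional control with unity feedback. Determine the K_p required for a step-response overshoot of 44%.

K_p = 62.1

From %OS = 100·exp(−πζ/√(1−ζ²)) = 44%, ζ = −ln(0.44)/√(π²+ln²(0.44)) = 0.2528.
Characteristic equation s² + 6.3s + 2.5K_p = 0 gives ζ = 6.3/(2√(2.5K_p)).
Setting ζ = 0.2528: √(2.5K_p) = 6.3/(2·0.2528) = 12.46, so K_p = 155.2/2.5 = 62.1.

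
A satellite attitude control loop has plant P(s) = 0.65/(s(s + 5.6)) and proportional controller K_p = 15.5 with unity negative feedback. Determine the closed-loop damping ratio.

ζ = 0.882

With unity feedback the closed-loop characteristic equation is s² + 5.6s + 15.5·0.65 = s² + 5.6s + 10.08 = 0.
Matching s² + 2ζω_n s + ω_n²: ω_n = √10.08 = 3.174 rad/s and 2ζω_n = 5.6, so ζ = 5.6/(2·3.174) = 0.882.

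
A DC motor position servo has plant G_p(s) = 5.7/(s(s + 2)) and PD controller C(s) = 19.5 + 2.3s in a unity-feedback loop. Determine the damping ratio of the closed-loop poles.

Forward path: (19.5 + 2.3s)·5.7/(s(s+2)). The closed-loop characteristic equation is s² + (2 + 5.7·2.3)s + 5.7·19.5 = 0.
That is s² + 15.11s + 111.2 = 0, so ω_n = 10.54 rad/s and ζ = 15.11/(2·10.54) = 0.7166.

ζ = 0.717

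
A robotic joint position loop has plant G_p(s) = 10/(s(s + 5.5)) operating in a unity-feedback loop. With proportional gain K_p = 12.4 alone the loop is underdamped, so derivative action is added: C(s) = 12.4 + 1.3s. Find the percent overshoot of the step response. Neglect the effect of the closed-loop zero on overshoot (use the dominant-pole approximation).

Forward path: (12.4 + 1.3s)·10/(s(s+5.5)). The closed-loop characteristic equation is s² + (5.5 + 10·1.3)s + 10·12.4 = 0.
That is s² + 18.5s + 124 = 0, so ω_n = 11.14 rad/s and ζ = 18.5/(2·11.14) = 0.8307.
%OS = 100·exp(−πζ/√(1−ζ²)) = 0.921%.

0.921%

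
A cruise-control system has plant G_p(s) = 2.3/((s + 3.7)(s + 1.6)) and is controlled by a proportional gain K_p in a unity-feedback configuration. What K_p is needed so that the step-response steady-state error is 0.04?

K_p = 61.8

Steady-state error for a unit step on this type-0 loop is 1/(1 + K_p·G_p(0)).
G_p(0) = 0.3885. Require 1/(1 + K_p·0.3885) = 0.04, so 1 + 0.3885·K_p = 25.
K_p = (25 − 1)/0.3885 = 61.8.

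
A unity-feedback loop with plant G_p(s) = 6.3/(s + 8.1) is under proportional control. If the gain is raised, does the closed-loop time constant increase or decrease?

decrease

Closed-loop pole is at s = −(8.1+K_p·6.3); larger K_p moves it further left, so τ = 1/(8.1+K_p·6.3) decreases.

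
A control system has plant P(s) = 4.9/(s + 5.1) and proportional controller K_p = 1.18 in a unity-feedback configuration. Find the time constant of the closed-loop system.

Closed-loop transfer function: T(s) = K_p·P(s)/(1 + K_p·P(s)) = 5.782/(s + 5.1 + 5.782) = 5.782/(s + 10.88).
Time constant τ = 1/10.88 = 0.0919 s.

τ = 0.0919 s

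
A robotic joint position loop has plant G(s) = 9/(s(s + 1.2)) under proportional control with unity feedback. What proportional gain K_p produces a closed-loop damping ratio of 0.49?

K_p = 0.167

Closed-loop characteristic equation: s² + 1.2s + K_p·9 = 0.
So ω_n = √(9K_p) and 2ζω_n = 1.2, giving ζ = 1.2/(2√(9K_p)).
Setting ζ = 0.49: √(9K_p) = 1.2/(2·0.49) = 1.224, so K_p = 1.499/9 = 0.167.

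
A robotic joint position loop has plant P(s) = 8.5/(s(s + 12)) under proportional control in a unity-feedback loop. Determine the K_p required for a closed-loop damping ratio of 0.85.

Closed-loop characteristic equation: s² + 12s + K_p·8.5 = 0.
So ω_n = √(8.5K_p) and 2ζω_n = 12, giving ζ = 12/(2√(8.5K_p)).
Setting ζ = 0.85: √(8.5K_p) = 12/(2·0.85) = 7.059, so K_p = 49.83/8.5 = 5.86.

K_p = 5.86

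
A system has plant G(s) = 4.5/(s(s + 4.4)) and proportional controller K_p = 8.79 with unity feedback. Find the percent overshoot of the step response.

30.9%

The closed-loop denominator s² + 4.4s + 39.55 gives ω_n = √39.55 = 6.289 and ζ = 4.4/(2ω_n) = 0.3498.
%OS = 100·exp(−πζ/√(1−ζ²)) = 100·exp(−π·0.3498/√0.8776) = 30.9%.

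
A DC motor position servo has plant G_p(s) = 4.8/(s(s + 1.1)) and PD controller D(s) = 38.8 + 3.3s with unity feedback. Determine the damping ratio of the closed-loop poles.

ζ = 0.621

Forward path: (38.8 + 3.3s)·4.8/(s(s+1.1)). The closed-loop characteristic equation is s² + (1.1 + 4.8·3.3)s + 4.8·38.8 = 0.
That is s² + 16.94s + 186.2 = 0, so ω_n = 13.65 rad/s and ζ = 16.94/(2·13.65) = 0.6207.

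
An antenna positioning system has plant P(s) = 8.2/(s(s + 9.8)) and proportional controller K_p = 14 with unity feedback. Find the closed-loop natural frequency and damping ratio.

The closed-loop denominator is s(s+9.8) + 14·8.2 = s² + 9.8s + 114.8.
Matching s² + 2ζω_n s + ω_n²: ω_n = √114.8 = 10.71 rad/s and 2ζω_n = 9.8, so ζ = 9.8/(2·10.71) = 0.457.

ω_n = 10.7 rad/s, ζ = 0.457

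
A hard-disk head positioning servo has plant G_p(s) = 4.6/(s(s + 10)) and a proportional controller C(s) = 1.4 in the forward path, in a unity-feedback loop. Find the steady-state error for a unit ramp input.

The loop has one pole at the origin (type 1). Velocity error constant K_v = lim_{s→0} s·C(s)G_p(s) = 1.4·4.6/10 = 0.644.
Steady-state error to a unit ramp: e_ss = 1/K_v = 1.55.

1.55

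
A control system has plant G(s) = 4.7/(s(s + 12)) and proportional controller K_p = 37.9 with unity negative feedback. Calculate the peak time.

T_p = 0.264 s

The closed-loop denominator s² + 12s + 178.1 gives ω_n = √178.1 = 13.35 and ζ = 12/(2ω_n) = 0.4496.
Damped frequency ω_d = ω_n√(1−ζ²) = 11.92 rad/s, so peak time T_p = π/ω_d = 0.264 s.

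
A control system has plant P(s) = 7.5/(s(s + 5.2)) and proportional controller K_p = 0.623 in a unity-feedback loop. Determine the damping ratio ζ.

ζ = 1.2

With unity feedback the closed-loop characteristic equation is s² + 5.2s + 0.623·7.5 = s² + 5.2s + 4.673 = 0.
Matching s² + 2ζω_n s + ω_n²: ω_n = √4.673 = 2.162 rad/s and 2ζω_n = 5.2, so ζ = 5.2/(2·2.162) = 1.2.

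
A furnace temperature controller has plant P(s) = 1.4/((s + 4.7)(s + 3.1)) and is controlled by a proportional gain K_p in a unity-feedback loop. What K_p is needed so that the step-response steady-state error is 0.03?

For a type-0 loop with proportional control, e_ss = 1/(1 + K_p·P(0)).
P(0) = 0.09609. Require 1/(1 + K_p·0.09609) = 0.03, so 1 + 0.09609·K_p = 33.33.
K_p = (33.33 − 1)/0.09609 = 336.

K_p = 336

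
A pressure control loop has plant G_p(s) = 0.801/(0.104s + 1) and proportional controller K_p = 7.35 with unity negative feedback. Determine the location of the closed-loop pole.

Closed loop: T(s) = K_p·G_p/(1+K_p·G_p) = 5.887/(0.104s + 1 + 5.887), with pole at s = −(1 + 5.887)/0.104 = −66.22.

s = -66.22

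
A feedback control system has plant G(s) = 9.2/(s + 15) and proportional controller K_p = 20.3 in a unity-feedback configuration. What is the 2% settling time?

Closed-loop transfer function: T(s) = K_p·G(s)/(1 + K_p·G(s)) = 186.8/(s + 15 + 186.8) = 186.8/(s + 201.8).
Time constant τ = 1/201.8 = 0.004956 s, so the 2% settling time is about 4τ = 0.0198 s.

T_s ≈ 0.0198 s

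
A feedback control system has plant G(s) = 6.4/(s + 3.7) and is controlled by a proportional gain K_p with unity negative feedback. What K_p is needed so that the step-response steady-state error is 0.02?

For a type-0 loop with proportional control, e_ss = 1/(1 + K_p·G(0)).
G(0) = 1.73. Require 1/(1 + K_p·1.73) = 0.02, so 1 + 1.73·K_p = 50.
K_p = (50 − 1)/1.73 = 28.3.

K_p = 28.3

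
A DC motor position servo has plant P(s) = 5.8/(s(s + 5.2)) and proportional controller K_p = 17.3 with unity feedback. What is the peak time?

T_p = 0.325 s

Closed-loop characteristic equation: s² + 5.2s + 100.3 = 0, so ω_n = 10.02 rad/s and ζ = 5.2/(2·10.02) = 0.2596.
Damped frequency ω_d = ω_n√(1−ζ²) = 9.674 rad/s, so peak time T_p = π/ω_d = 0.325 s.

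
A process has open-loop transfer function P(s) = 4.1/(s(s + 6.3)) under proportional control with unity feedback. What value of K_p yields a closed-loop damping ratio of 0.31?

Closed-loop characteristic equation: s² + 6.3s + K_p·4.1 = 0.
So ω_n = √(4.1K_p) and 2ζω_n = 6.3, giving ζ = 6.3/(2√(4.1K_p)).
Setting ζ = 0.31: √(4.1K_p) = 6.3/(2·0.31) = 10.16, so K_p = 103.3/4.1 = 25.2.

K_p = 25.2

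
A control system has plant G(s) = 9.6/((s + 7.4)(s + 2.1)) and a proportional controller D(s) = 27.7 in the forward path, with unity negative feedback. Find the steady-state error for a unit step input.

0.0552

The loop is type 0. Static position error constant K_pos = D(0)·G(0) = 27.7·0.6178 = 17.11.
Steady-state error to a unit step: e_ss = 1/(1+K_pos) = 1/18.11 = 0.0552.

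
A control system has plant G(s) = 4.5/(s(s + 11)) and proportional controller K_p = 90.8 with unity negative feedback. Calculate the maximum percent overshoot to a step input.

Closed-loop characteristic equation: s² + 11s + 408.6 = 0, so ω_n = 20.21 rad/s and ζ = 11/(2·20.21) = 0.2721.
%OS = 100·exp(−πζ/√(1−ζ²)) = 100·exp(−π·0.2721/√0.926) = 41.1%.

41.1%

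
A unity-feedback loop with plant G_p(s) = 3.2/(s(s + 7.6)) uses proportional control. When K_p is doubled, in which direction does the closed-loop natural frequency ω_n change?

ω_n = √(3.2·K_p), which grows with K_p.

increase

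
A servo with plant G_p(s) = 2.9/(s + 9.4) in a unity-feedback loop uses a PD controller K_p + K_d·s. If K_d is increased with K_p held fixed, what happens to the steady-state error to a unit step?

unchanged

K_d affects only the transient (the s-coefficient); the DC loop gain, and hence e_ss, depends only on K_p.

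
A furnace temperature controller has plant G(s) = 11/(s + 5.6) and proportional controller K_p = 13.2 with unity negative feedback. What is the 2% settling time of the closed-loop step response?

Closed-loop transfer function: T(s) = K_p·G(s)/(1 + K_p·G(s)) = 145.2/(s + 5.6 + 145.2) = 145.2/(s + 150.8).
Time constant τ = 1/150.8 = 0.006631 s, so the 2% settling time is about 4τ = 0.0265 s.

T_s ≈ 0.0265 s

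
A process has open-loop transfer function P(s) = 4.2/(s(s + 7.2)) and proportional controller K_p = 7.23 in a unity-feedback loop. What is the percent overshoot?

6.65%

Closed-loop characteristic equation: s² + 7.2s + 30.37 = 0, so ω_n = 5.511 rad/s and ζ = 7.2/(2·5.511) = 0.6533.
%OS = 100·exp(−πζ/√(1−ζ²)) = 100·exp(−π·0.6533/√0.5732) = 6.65%.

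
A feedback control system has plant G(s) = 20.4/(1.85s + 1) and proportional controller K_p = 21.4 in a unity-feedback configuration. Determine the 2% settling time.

Closed loop: T(s) = K_p·G/(1+K_p·G) = 436.6/(1.85s + 1 + 436.6), with pole at s = −(1 + 436.6)/1.85 = −236.5.
τ = 1/236.5 = 0.004228 s, so 2% settling time ≈ 4τ = 0.0169 s.

T_s ≈ 0.0169 s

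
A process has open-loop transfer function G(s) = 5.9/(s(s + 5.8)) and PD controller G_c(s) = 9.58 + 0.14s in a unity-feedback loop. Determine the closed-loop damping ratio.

Forward path: (9.58 + 0.14s)·5.9/(s(s+5.8)). The closed-loop characteristic equation is s² + (5.8 + 5.9·0.14)s + 5.9·9.58 = 0.
That is s² + 6.626s + 56.52 = 0, so ω_n = 7.518 rad/s and ζ = 6.626/(2·7.518) = 0.4407.

ζ = 0.441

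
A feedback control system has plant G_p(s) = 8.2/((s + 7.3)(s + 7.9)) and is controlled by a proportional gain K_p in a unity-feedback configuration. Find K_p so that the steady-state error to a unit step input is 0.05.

For a type-0 loop with proportional control, e_ss = 1/(1 + K_p·G_p(0)).
G_p(0) = 0.1422. Require 1/(1 + K_p·0.1422) = 0.05, so 1 + 0.1422·K_p = 20.
K_p = (20 − 1)/0.1422 = 134.

K_p = 134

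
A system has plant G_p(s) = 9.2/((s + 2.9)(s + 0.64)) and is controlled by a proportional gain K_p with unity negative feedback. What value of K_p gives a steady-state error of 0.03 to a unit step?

K_p = 6.52

Steady-state error for a unit step on this type-0 loop is 1/(1 + K_p·G_p(0)).
G_p(0) = 4.957. Require 1/(1 + K_p·4.957) = 0.03, so 1 + 4.957·K_p = 33.33.
K_p = (33.33 − 1)/4.957 = 6.52.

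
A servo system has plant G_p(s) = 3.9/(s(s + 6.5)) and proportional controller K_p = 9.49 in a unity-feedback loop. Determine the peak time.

T_p = 0.611 s

Closed-loop characteristic equation: s² + 6.5s + 37.01 = 0, so ω_n = 6.084 rad/s and ζ = 6.5/(2·6.084) = 0.5342.
Damped frequency ω_d = ω_n√(1−ζ²) = 5.143 rad/s, so peak time T_p = π/ω_d = 0.611 s.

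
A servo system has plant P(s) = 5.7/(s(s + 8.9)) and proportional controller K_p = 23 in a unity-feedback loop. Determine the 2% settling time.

Closed-loop characteristic equation: s² + 8.9s + 131.1 = 0, so ω_n = 11.45 rad/s and ζ = 8.9/(2·11.45) = 0.3886.
2% settling time T_s ≈ 4/(ζω_n) = 4/4.45 = 0.899 s.

T_s ≈ 0.899 s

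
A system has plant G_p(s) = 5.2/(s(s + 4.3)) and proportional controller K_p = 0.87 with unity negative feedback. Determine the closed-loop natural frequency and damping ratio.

ω_n = 2.13 rad/s, ζ = 1.01

1 + K_p·G_p(s) = 0 gives s² + 4.3s + 4.524 = 0.
So ω_n² = 4.524 ⇒ ω_n = 2.127 rad/s, and ζ = 4.3/(2ω_n) = 1.01.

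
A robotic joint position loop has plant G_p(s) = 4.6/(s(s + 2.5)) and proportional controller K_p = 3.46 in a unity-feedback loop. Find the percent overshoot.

From 1 + K_pG_p(s) = 0: s² + 2.5s + 15.92 = 0 ⇒ ω_n = 3.989, ζ = 0.3133.
%OS = 100·exp(−πζ/√(1−ζ²)) = 100·exp(−π·0.3133/√0.9018) = 35.5%.

35.5%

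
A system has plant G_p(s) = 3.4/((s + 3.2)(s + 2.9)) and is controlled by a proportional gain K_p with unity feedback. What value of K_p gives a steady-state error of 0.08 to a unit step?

For a type-0 loop with proportional control, e_ss = 1/(1 + K_p·G_p(0)).
G_p(0) = 0.3664. Require 1/(1 + K_p·0.3664) = 0.08, so 1 + 0.3664·K_p = 12.5.
K_p = (12.5 − 1)/0.3664 = 31.4.

K_p = 31.4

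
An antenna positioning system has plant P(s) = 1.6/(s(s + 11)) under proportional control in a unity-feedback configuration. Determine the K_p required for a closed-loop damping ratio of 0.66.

Closed-loop characteristic equation: s² + 11s + K_p·1.6 = 0.
So ω_n = √(1.6K_p) and 2ζω_n = 11, giving ζ = 11/(2√(1.6K_p)).
Setting ζ = 0.66: √(1.6K_p) = 11/(2·0.66) = 8.333, so K_p = 69.44/1.6 = 43.4.

K_p = 43.4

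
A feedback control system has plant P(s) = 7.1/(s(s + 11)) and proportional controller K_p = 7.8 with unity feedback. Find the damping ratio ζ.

The closed-loop denominator is s(s+11) + 7.8·7.1 = s² + 11s + 55.38.
So ω_n² = 55.38 ⇒ ω_n = 7.442 rad/s, and ζ = 11/(2ω_n) = 0.739.

ζ = 0.739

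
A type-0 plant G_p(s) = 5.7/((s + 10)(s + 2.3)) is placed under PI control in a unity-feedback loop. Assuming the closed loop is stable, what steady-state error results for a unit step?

0

The PI controller's integrator makes the forward path type 1, so e_ss to a step is zero.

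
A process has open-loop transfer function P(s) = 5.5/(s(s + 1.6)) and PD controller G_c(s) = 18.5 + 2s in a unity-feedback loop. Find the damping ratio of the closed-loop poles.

ζ = 0.625

Forward path: (18.5 + 2s)·5.5/(s(s+1.6)). The closed-loop characteristic equation is s² + (1.6 + 5.5·2)s + 5.5·18.5 = 0.
That is s² + 12.6s + 101.8 = 0, so ω_n = 10.09 rad/s and ζ = 12.6/(2·10.09) = 0.6246.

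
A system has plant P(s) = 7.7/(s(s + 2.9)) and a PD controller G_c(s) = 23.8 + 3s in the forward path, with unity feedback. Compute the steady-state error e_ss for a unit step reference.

The open loop G_c(s)P(s) has a pole at the origin (type 1), so the static position error constant is infinite and e_ss = 1/(1+∞) = 0.

0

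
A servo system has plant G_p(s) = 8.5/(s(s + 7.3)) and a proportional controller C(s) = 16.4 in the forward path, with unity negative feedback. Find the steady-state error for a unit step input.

0

The open loop C(s)G_p(s) has a pole at the origin (type 1), so the static position error constant is infinite and e_ss = 1/(1+∞) = 0.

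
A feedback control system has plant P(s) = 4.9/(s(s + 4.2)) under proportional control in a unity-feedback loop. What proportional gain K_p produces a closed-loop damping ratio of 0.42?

Closed-loop characteristic equation: s² + 4.2s + K_p·4.9 = 0.
So ω_n = √(4.9K_p) and 2ζω_n = 4.2, giving ζ = 4.2/(2√(4.9K_p)).
Setting ζ = 0.42: √(4.9K_p) = 4.2/(2·0.42) = 5, so K_p = 25/4.9 = 5.1.

K_p = 5.1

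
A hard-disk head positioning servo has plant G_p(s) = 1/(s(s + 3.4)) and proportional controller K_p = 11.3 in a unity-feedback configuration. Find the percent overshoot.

The closed-loop denominator s² + 3.4s + 11.3 gives ω_n = √11.3 = 3.362 and ζ = 3.4/(2ω_n) = 0.5057.
%OS = 100·exp(−πζ/√(1−ζ²)) = 100·exp(−π·0.5057/√0.7442) = 15.9%.

15.9%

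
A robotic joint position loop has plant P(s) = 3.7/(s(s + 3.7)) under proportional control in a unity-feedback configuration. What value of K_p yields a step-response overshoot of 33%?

K_p = 8.35

From %OS = 100·exp(−πζ/√(1−ζ²)) = 33%, ζ = −ln(0.33)/√(π²+ln²(0.33)) = 0.3328.
Characteristic equation s² + 3.7s + 3.7K_p = 0 gives ζ = 3.7/(2√(3.7K_p)).
Setting ζ = 0.3328: √(3.7K_p) = 3.7/(2·0.3328) = 5.559, so K_p = 30.9/3.7 = 8.35.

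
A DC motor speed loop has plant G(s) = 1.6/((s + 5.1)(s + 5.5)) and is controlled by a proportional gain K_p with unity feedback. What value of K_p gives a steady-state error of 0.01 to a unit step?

K_p = 1740

Steady-state error for a unit step on this type-0 loop is 1/(1 + K_p·G(0)).
G(0) = 0.05704. Require 1/(1 + K_p·0.05704) = 0.01, so 1 + 0.05704·K_p = 100.
K_p = (100 − 1)/0.05704 = 1740.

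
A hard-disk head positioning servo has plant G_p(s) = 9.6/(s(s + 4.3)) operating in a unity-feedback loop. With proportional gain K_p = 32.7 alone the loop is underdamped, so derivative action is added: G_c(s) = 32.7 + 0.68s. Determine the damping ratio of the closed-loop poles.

ζ = 0.306

Forward path: (32.7 + 0.68s)·9.6/(s(s+4.3)). The closed-loop characteristic equation is s² + (4.3 + 9.6·0.68)s + 9.6·32.7 = 0.
That is s² + 10.83s + 313.9 = 0, so ω_n = 17.72 rad/s and ζ = 10.83/(2·17.72) = 0.3056.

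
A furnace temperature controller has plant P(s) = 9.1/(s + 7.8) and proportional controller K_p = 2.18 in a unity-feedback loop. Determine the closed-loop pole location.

Closed-loop transfer function: T(s) = K_p·P(s)/(1 + K_p·P(s)) = 19.84/(s + 7.8 + 19.84) = 19.84/(s + 27.64).
The closed-loop pole is at s = −27.64.

s = -27.64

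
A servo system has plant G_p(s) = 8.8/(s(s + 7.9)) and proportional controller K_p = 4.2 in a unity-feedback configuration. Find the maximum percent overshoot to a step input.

From 1 + K_pG_p(s) = 0: s² + 7.9s + 36.96 = 0 ⇒ ω_n = 6.079, ζ = 0.6497.
%OS = 100·exp(−πζ/√(1−ζ²)) = 100·exp(−π·0.6497/√0.5779) = 6.82%.

6.82%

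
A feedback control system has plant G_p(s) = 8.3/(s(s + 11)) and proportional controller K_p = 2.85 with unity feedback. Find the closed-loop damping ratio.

The closed-loop denominator is s(s+11) + 2.85·8.3 = s² + 11s + 23.66.
So ω_n² = 23.66 ⇒ ω_n = 4.864 rad/s, and ζ = 11/(2ω_n) = 1.13.

ζ = 1.13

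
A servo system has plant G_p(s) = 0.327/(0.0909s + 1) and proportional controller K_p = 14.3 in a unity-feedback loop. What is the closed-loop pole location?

Closed loop: T(s) = K_p·G_p/(1+K_p·G_p) = 4.676/(0.0909s + 1 + 4.676), with pole at s = −(1 + 4.676)/0.0909 = −62.44.

s = -62.44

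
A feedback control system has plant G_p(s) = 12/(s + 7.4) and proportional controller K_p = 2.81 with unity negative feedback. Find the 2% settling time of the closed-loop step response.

T_s ≈ 0.0973 s

Closed-loop transfer function: T(s) = K_p·G_p(s)/(1 + K_p·G_p(s)) = 33.72/(s + 7.4 + 33.72) = 33.72/(s + 41.12).
Time constant τ = 1/41.12 = 0.02432 s, so the 2% settling time is about 4τ = 0.0973 s.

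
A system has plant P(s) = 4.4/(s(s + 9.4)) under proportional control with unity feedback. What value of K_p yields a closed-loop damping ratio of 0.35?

K_p = 41

Closed-loop characteristic equation: s² + 9.4s + K_p·4.4 = 0.
So ω_n = √(4.4K_p) and 2ζω_n = 9.4, giving ζ = 9.4/(2√(4.4K_p)).
Setting ζ = 0.35: √(4.4K_p) = 9.4/(2·0.35) = 13.43, so K_p = 180.3/4.4 = 41.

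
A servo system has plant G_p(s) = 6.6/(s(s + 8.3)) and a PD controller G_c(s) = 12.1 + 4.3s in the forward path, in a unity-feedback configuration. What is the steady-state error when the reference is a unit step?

The open loop G_c(s)G_p(s) has a pole at the origin (type 1), so the static position error constant is infinite and e_ss = 1/(1+∞) = 0.

0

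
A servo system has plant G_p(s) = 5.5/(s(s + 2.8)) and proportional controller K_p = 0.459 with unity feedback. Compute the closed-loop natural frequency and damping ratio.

ω_n = 1.59 rad/s, ζ = 0.881

1 + K_p·G_p(s) = 0 gives s² + 2.8s + 2.525 = 0.
So ω_n² = 2.525 ⇒ ω_n = 1.589 rad/s, and ζ = 2.8/(2ω_n) = 0.881.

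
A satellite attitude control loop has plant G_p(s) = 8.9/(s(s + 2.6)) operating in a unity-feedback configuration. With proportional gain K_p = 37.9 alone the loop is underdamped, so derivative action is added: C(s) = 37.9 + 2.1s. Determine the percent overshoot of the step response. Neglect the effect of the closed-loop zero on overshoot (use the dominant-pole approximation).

Forward path: (37.9 + 2.1s)·8.9/(s(s+2.6)). The closed-loop characteristic equation is s² + (2.6 + 8.9·2.1)s + 8.9·37.9 = 0.
That is s² + 21.29s + 337.3 = 0, so ω_n = 18.37 rad/s and ζ = 21.29/(2·18.37) = 0.5796.
%OS = 100·exp(−πζ/√(1−ζ²)) = 10.7%.

10.7%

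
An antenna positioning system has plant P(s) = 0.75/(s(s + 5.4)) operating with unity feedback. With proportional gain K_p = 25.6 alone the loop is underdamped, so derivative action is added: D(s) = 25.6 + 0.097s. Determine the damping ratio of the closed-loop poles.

Forward path: (25.6 + 0.097s)·0.75/(s(s+5.4)). The closed-loop characteristic equation is s² + (5.4 + 0.75·0.097)s + 0.75·25.6 = 0.
That is s² + 5.473s + 19.2 = 0, so ω_n = 4.382 rad/s and ζ = 5.473/(2·4.382) = 0.6245.

ζ = 0.624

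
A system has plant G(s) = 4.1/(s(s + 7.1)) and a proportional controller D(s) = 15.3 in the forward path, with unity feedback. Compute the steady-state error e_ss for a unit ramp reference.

The loop has one pole at the origin (type 1). Velocity error constant K_v = lim_{s→0} s·D(s)G(s) = 15.3·4.1/7.1 = 8.835.
Steady-state error to a unit ramp: e_ss = 1/K_v = 0.113.

0.113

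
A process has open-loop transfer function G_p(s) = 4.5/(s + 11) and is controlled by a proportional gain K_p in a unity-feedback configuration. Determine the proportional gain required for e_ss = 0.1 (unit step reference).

The loop is type 0, so e_ss(step) = 1/(1 + K_pos) with K_pos = K_p·G_p(0).
G_p(0) = 0.4091. Require 1/(1 + K_p·0.4091) = 0.1, so 1 + 0.4091·K_p = 10.
K_p = (10 − 1)/0.4091 = 22.

K_p = 22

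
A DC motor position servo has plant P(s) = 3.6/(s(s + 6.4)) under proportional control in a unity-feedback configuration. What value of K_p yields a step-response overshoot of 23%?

K_p = 15.8

From %OS = 100·exp(−πζ/√(1−ζ²)) = 23%, ζ = −ln(0.23)/√(π²+ln²(0.23)) = 0.4237.
Characteristic equation s² + 6.4s + 3.6K_p = 0 gives ζ = 6.4/(2√(3.6K_p)).
Setting ζ = 0.4237: √(3.6K_p) = 6.4/(2·0.4237) = 7.552, so K_p = 57.03/3.6 = 15.8.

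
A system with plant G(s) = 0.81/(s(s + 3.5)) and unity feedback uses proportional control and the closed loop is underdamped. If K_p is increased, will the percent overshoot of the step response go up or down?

ζ = 3.5/(2√(0.81K_p)) decreases as K_p grows; lower damping means more overshoot.

increase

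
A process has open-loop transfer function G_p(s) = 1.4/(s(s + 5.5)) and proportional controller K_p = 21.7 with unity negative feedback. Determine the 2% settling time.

Closed-loop characteristic equation: s² + 5.5s + 30.38 = 0, so ω_n = 5.512 rad/s and ζ = 5.5/(2·5.512) = 0.4989.
2% settling time T_s ≈ 4/(ζω_n) = 4/2.75 = 1.45 s.

T_s ≈ 1.45 s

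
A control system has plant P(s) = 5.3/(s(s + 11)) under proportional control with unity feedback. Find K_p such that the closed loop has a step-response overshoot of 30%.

K_p = 44.6

From %OS = 100·exp(−πζ/√(1−ζ²)) = 30%, ζ = −ln(0.3)/√(π²+ln²(0.3)) = 0.3579.
Characteristic equation s² + 11s + 5.3K_p = 0 gives ζ = 11/(2√(5.3K_p)).
Setting ζ = 0.3579: √(5.3K_p) = 11/(2·0.3579) = 15.37, so K_p = 236.2/5.3 = 44.6.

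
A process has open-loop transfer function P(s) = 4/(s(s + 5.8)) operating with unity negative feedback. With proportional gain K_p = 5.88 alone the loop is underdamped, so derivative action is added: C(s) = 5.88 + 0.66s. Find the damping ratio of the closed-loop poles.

ζ = 0.87

Forward path: (5.88 + 0.66s)·4/(s(s+5.8)). The closed-loop characteristic equation is s² + (5.8 + 4·0.66)s + 4·5.88 = 0.
That is s² + 8.44s + 23.52 = 0, so ω_n = 4.85 rad/s and ζ = 8.44/(2·4.85) = 0.8701.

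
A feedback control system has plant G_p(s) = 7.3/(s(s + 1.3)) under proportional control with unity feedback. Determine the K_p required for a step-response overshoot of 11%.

K_p = 0.175

From %OS = 100·exp(−πζ/√(1−ζ²)) = 11%, ζ = −ln(0.11)/√(π²+ln²(0.11)) = 0.5749.
Characteristic equation s² + 1.3s + 7.3K_p = 0 gives ζ = 1.3/(2√(7.3K_p)).
Setting ζ = 0.5749: √(7.3K_p) = 1.3/(2·0.5749) = 1.131, so K_p = 1.278/7.3 = 0.175.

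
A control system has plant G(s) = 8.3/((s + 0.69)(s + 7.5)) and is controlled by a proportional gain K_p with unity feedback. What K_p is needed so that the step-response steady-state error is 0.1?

The loop is type 0, so e_ss(step) = 1/(1 + K_pos) with K_pos = K_p·G(0).
G(0) = 1.604. Require 1/(1 + K_p·1.604) = 0.1, so 1 + 1.604·K_p = 10.
K_p = (10 − 1)/1.604 = 5.61.

K_p = 5.61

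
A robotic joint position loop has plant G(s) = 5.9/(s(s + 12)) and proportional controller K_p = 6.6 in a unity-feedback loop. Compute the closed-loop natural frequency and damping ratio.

1 + K_p·G(s) = 0 gives s² + 12s + 38.94 = 0.
So ω_n² = 38.94 ⇒ ω_n = 6.24 rad/s, and ζ = 12/(2ω_n) = 0.962.

ω_n = 6.24 rad/s, ζ = 0.962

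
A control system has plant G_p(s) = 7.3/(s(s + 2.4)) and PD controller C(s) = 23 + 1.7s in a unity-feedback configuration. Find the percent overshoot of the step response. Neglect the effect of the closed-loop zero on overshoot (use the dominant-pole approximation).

11.2%

Forward path: (23 + 1.7s)·7.3/(s(s+2.4)). The closed-loop characteristic equation is s² + (2.4 + 7.3·1.7)s + 7.3·23 = 0.
That is s² + 14.81s + 167.9 = 0, so ω_n = 12.96 rad/s and ζ = 14.81/(2·12.96) = 0.5715.
%OS = 100·exp(−πζ/√(1−ζ²)) = 11.2%.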